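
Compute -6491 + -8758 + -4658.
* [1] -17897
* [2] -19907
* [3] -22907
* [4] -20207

First: -6491 + -8758 = -15249
Then: -15249 + -4658 = -19907
2) -19907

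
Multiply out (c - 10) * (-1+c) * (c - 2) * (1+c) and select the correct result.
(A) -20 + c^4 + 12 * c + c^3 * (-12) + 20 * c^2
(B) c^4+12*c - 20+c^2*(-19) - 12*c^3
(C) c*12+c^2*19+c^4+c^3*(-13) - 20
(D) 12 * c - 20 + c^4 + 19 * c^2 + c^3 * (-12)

Expanding (c - 10) * (-1+c) * (c - 2) * (1+c):
= 12 * c - 20 + c^4 + 19 * c^2 + c^3 * (-12)
D) 12 * c - 20 + c^4 + 19 * c^2 + c^3 * (-12)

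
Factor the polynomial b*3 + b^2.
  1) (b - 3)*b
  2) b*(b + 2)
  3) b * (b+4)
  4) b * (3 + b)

We need to factor b*3 + b^2.
The factored form is b * (3 + b).
4) b * (3 + b)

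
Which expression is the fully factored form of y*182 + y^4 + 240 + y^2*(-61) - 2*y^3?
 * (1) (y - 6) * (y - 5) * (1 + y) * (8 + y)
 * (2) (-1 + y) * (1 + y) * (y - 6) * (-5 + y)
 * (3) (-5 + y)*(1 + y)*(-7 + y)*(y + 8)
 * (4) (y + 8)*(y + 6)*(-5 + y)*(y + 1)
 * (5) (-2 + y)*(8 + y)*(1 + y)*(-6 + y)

We need to factor y*182 + y^4 + 240 + y^2*(-61) - 2*y^3.
The factored form is (y - 6) * (y - 5) * (1 + y) * (8 + y).
1) (y - 6) * (y - 5) * (1 + y) * (8 + y)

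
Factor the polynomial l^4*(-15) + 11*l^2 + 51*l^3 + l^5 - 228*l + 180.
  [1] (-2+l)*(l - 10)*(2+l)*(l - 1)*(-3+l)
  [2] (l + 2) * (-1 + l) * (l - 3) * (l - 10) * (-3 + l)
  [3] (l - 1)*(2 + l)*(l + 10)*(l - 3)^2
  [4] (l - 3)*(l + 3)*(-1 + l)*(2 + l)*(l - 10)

We need to factor l^4*(-15) + 11*l^2 + 51*l^3 + l^5 - 228*l + 180.
The factored form is (l + 2) * (-1 + l) * (l - 3) * (l - 10) * (-3 + l).
2) (l + 2) * (-1 + l) * (l - 3) * (l - 10) * (-3 + l)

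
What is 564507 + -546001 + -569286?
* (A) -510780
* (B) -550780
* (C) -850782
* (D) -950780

First: 564507 + -546001 = 18506
Then: 18506 + -569286 = -550780
B) -550780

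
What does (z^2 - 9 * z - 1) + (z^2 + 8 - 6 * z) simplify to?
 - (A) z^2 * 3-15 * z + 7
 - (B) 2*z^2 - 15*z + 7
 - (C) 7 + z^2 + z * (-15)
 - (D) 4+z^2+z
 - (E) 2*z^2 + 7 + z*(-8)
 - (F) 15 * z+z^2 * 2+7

Adding the polynomials and combining like terms:
(z^2 - 9*z - 1) + (z^2 + 8 - 6*z)
= 2*z^2 - 15*z + 7
B) 2*z^2 - 15*z + 7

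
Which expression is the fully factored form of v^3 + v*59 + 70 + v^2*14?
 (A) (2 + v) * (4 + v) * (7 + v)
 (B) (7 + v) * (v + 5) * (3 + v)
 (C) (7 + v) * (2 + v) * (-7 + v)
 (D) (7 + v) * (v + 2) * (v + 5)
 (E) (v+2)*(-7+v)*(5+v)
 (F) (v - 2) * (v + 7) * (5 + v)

We need to factor v^3 + v*59 + 70 + v^2*14.
The factored form is (7 + v) * (v + 2) * (v + 5).
D) (7 + v) * (v + 2) * (v + 5)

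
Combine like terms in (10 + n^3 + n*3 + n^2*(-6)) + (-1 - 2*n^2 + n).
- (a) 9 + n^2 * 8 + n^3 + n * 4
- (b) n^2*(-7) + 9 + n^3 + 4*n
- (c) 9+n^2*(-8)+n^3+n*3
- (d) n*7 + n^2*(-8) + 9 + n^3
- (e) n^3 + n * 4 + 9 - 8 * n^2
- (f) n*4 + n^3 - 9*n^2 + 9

Adding the polynomials and combining like terms:
(10 + n^3 + n*3 + n^2*(-6)) + (-1 - 2*n^2 + n)
= n^3 + n * 4 + 9 - 8 * n^2
e) n^3 + n * 4 + 9 - 8 * n^2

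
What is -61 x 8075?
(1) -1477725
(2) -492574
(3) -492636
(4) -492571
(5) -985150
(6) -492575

-61 * 8075 = -492575
6) -492575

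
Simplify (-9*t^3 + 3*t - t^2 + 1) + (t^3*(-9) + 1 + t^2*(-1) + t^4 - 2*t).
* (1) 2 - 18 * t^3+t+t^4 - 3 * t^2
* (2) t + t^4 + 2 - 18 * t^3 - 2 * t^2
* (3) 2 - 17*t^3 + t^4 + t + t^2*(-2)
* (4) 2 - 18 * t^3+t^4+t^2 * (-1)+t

Adding the polynomials and combining like terms:
(-9*t^3 + 3*t - t^2 + 1) + (t^3*(-9) + 1 + t^2*(-1) + t^4 - 2*t)
= t + t^4 + 2 - 18 * t^3 - 2 * t^2
2) t + t^4 + 2 - 18 * t^3 - 2 * t^2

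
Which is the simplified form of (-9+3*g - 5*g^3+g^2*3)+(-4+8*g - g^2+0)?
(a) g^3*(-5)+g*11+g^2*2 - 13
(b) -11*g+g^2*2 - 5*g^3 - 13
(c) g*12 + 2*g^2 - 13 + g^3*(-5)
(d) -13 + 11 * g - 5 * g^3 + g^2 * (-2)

Adding the polynomials and combining like terms:
(-9 + 3*g - 5*g^3 + g^2*3) + (-4 + 8*g - g^2 + 0)
= g^3*(-5)+g*11+g^2*2 - 13
a) g^3*(-5)+g*11+g^2*2 - 13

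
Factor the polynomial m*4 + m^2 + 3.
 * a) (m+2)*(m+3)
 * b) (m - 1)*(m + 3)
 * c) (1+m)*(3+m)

We need to factor m*4 + m^2 + 3.
The factored form is (1+m)*(3+m).
c) (1+m)*(3+m)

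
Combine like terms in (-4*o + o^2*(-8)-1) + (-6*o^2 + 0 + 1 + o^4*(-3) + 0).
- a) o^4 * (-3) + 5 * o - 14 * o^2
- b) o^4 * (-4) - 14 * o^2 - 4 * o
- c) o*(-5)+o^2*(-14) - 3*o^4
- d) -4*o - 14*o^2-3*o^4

Adding the polynomials and combining like terms:
(-4*o + o^2*(-8) - 1) + (-6*o^2 + 0 + 1 + o^4*(-3) + 0)
= -4*o - 14*o^2-3*o^4
d) -4*o - 14*o^2-3*o^4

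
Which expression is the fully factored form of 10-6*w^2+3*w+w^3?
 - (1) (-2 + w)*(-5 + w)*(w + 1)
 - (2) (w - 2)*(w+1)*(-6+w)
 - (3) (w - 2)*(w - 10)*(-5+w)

We need to factor 10-6*w^2+3*w+w^3.
The factored form is (-2 + w)*(-5 + w)*(w + 1).
1) (-2 + w)*(-5 + w)*(w + 1)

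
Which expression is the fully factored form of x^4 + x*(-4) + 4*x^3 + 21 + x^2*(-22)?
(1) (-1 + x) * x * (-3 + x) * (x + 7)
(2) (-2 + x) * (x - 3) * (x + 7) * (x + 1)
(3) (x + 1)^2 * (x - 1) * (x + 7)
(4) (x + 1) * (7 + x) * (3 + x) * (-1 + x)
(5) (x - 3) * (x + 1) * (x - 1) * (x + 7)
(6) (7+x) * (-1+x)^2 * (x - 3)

We need to factor x^4 + x*(-4) + 4*x^3 + 21 + x^2*(-22).
The factored form is (x - 3) * (x + 1) * (x - 1) * (x + 7).
5) (x - 3) * (x + 1) * (x - 1) * (x + 7)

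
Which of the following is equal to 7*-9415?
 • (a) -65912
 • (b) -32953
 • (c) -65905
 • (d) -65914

7 * -9415 = -65905
c) -65905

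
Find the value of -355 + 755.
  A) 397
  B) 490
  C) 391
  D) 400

-355 + 755 = 400
D) 400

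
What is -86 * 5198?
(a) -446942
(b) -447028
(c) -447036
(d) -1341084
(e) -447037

-86 * 5198 = -447028
b) -447028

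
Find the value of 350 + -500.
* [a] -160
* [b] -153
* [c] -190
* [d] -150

350 + -500 = -150
d) -150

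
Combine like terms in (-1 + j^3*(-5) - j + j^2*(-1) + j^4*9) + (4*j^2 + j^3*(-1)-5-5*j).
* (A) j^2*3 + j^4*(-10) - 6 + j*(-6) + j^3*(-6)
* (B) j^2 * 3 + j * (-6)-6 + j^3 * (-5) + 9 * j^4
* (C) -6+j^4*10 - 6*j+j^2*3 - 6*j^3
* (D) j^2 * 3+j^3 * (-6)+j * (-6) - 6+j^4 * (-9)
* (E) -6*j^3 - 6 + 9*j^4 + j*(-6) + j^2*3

Adding the polynomials and combining like terms:
(-1 + j^3*(-5) - j + j^2*(-1) + j^4*9) + (4*j^2 + j^3*(-1) - 5 - 5*j)
= -6*j^3 - 6 + 9*j^4 + j*(-6) + j^2*3
E) -6*j^3 - 6 + 9*j^4 + j*(-6) + j^2*3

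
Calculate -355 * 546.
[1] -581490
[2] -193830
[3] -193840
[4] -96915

-355 * 546 = -193830
2) -193830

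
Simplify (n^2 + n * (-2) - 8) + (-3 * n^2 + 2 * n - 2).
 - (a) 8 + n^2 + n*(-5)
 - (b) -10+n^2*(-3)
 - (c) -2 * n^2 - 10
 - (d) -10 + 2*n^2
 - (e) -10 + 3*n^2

Adding the polynomials and combining like terms:
(n^2 + n*(-2) - 8) + (-3*n^2 + 2*n - 2)
= -2 * n^2 - 10
c) -2 * n^2 - 10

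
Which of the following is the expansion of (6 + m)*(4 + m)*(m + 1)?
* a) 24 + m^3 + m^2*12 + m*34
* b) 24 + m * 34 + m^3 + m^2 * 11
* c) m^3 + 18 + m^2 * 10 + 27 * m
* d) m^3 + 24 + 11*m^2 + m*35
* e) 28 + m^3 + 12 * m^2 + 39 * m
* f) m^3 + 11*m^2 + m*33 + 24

Expanding (6 + m)*(4 + m)*(m + 1):
= 24 + m * 34 + m^3 + m^2 * 11
b) 24 + m * 34 + m^3 + m^2 * 11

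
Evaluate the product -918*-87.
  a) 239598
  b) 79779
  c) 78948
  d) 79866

-918 * -87 = 79866
d) 79866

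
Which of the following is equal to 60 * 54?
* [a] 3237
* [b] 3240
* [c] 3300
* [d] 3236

60 * 54 = 3240
b) 3240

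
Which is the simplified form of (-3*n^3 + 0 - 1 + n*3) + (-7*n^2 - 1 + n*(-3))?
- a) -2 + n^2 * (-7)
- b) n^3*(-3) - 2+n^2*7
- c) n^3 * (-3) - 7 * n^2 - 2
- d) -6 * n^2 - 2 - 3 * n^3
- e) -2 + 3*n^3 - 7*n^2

Adding the polynomials and combining like terms:
(-3*n^3 + 0 - 1 + n*3) + (-7*n^2 - 1 + n*(-3))
= n^3 * (-3) - 7 * n^2 - 2
c) n^3 * (-3) - 7 * n^2 - 2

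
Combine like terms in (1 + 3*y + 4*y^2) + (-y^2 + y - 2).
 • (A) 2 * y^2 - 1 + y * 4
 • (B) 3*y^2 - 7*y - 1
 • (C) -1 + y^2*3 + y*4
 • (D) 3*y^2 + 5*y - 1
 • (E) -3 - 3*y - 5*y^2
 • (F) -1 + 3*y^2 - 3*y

Adding the polynomials and combining like terms:
(1 + 3*y + 4*y^2) + (-y^2 + y - 2)
= -1 + y^2*3 + y*4
C) -1 + y^2*3 + y*4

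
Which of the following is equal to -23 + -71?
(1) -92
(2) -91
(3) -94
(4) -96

-23 + -71 = -94
3) -94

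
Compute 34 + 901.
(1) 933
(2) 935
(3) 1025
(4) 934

34 + 901 = 935
2) 935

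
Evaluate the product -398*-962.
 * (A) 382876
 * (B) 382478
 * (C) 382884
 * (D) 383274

-398 * -962 = 382876
A) 382876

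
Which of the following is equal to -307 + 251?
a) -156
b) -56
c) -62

-307 + 251 = -56
b) -56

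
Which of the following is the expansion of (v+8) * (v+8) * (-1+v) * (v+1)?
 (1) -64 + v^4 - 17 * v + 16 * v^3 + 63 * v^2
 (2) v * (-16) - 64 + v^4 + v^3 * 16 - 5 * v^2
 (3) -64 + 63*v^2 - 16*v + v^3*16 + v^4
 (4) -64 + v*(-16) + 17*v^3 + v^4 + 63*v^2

Expanding (v+8) * (v+8) * (-1+v) * (v+1):
= -64 + 63*v^2 - 16*v + v^3*16 + v^4
3) -64 + 63*v^2 - 16*v + v^3*16 + v^4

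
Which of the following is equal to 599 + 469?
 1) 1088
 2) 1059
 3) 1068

599 + 469 = 1068
3) 1068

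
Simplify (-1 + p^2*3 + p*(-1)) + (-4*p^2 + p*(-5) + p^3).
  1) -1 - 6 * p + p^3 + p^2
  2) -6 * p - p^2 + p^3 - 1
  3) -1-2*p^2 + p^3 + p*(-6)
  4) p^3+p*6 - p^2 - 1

Adding the polynomials and combining like terms:
(-1 + p^2*3 + p*(-1)) + (-4*p^2 + p*(-5) + p^3)
= -6 * p - p^2 + p^3 - 1
2) -6 * p - p^2 + p^3 - 1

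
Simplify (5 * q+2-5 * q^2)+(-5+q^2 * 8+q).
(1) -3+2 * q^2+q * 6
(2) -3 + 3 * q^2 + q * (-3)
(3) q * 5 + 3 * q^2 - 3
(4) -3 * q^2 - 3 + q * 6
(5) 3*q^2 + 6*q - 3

Adding the polynomials and combining like terms:
(5*q + 2 - 5*q^2) + (-5 + q^2*8 + q)
= 3*q^2 + 6*q - 3
5) 3*q^2 + 6*q - 3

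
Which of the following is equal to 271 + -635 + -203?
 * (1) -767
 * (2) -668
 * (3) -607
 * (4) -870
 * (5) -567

First: 271 + -635 = -364
Then: -364 + -203 = -567
5) -567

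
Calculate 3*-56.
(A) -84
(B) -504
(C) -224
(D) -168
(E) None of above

3 * -56 = -168
D) -168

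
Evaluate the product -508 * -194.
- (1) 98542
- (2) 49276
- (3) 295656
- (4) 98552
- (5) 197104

-508 * -194 = 98552
4) 98552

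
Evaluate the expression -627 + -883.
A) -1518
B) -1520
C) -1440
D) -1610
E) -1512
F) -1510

-627 + -883 = -1510
F) -1510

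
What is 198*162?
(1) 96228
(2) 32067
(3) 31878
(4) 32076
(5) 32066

198 * 162 = 32076
4) 32076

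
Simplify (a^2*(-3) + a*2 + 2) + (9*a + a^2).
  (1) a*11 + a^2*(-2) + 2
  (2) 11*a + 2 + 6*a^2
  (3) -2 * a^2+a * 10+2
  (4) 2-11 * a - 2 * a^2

Adding the polynomials and combining like terms:
(a^2*(-3) + a*2 + 2) + (9*a + a^2)
= a*11 + a^2*(-2) + 2
1) a*11 + a^2*(-2) + 2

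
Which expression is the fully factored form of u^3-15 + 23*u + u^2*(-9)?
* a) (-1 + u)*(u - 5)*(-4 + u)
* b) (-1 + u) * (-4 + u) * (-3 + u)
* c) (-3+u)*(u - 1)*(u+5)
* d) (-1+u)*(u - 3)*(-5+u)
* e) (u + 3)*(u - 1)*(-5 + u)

We need to factor u^3-15 + 23*u + u^2*(-9).
The factored form is (-1+u)*(u - 3)*(-5+u).
d) (-1+u)*(u - 3)*(-5+u)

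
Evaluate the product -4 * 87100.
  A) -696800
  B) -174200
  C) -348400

-4 * 87100 = -348400
C) -348400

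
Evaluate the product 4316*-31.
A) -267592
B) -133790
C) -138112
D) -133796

4316 * -31 = -133796
D) -133796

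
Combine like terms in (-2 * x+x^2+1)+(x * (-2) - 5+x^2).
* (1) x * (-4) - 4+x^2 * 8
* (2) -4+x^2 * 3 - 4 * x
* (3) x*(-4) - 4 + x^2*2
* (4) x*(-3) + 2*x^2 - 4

Adding the polynomials and combining like terms:
(-2*x + x^2 + 1) + (x*(-2) - 5 + x^2)
= x*(-4) - 4 + x^2*2
3) x*(-4) - 4 + x^2*2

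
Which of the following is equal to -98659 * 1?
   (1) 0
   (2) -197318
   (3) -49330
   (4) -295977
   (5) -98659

-98659 * 1 = -98659
5) -98659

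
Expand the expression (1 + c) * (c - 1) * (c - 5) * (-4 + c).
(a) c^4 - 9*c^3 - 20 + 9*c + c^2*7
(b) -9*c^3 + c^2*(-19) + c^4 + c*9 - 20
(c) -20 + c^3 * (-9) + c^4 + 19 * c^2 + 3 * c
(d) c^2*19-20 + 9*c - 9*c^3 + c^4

Expanding (1 + c) * (c - 1) * (c - 5) * (-4 + c):
= c^2*19-20 + 9*c - 9*c^3 + c^4
d) c^2*19-20 + 9*c - 9*c^3 + c^4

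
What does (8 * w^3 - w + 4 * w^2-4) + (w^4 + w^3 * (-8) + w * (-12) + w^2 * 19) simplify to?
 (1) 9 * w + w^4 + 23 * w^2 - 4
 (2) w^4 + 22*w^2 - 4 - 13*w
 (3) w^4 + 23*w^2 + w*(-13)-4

Adding the polynomials and combining like terms:
(8*w^3 - w + 4*w^2 - 4) + (w^4 + w^3*(-8) + w*(-12) + w^2*19)
= w^4 + 23*w^2 + w*(-13)-4
3) w^4 + 23*w^2 + w*(-13)-4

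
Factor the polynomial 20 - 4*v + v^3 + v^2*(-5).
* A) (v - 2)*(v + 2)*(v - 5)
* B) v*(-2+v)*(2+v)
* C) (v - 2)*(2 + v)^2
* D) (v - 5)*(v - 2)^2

We need to factor 20 - 4*v + v^3 + v^2*(-5).
The factored form is (v - 2)*(v + 2)*(v - 5).
A) (v - 2)*(v + 2)*(v - 5)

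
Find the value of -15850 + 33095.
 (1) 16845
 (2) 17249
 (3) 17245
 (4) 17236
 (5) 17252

-15850 + 33095 = 17245
3) 17245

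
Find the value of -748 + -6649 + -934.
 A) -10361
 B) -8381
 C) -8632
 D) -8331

First: -748 + -6649 = -7397
Then: -7397 + -934 = -8331
D) -8331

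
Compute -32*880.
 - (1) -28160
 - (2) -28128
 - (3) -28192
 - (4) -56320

-32 * 880 = -28160
1) -28160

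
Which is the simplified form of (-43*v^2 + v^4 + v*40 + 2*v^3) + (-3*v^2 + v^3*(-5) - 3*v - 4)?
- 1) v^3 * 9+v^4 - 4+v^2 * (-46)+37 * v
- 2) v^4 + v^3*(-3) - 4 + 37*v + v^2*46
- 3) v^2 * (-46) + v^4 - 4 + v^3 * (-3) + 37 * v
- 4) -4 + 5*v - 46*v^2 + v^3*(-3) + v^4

Adding the polynomials and combining like terms:
(-43*v^2 + v^4 + v*40 + 2*v^3) + (-3*v^2 + v^3*(-5) - 3*v - 4)
= v^2 * (-46) + v^4 - 4 + v^3 * (-3) + 37 * v
3) v^2 * (-46) + v^4 - 4 + v^3 * (-3) + 37 * v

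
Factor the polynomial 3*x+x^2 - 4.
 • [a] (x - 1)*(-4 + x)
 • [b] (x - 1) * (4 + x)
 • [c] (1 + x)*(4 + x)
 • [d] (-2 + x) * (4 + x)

We need to factor 3*x+x^2 - 4.
The factored form is (x - 1) * (4 + x).
b) (x - 1) * (4 + x)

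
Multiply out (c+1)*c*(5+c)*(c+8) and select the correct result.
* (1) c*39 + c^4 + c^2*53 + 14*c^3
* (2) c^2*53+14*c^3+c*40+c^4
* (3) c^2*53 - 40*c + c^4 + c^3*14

Expanding (c+1)*c*(5+c)*(c+8):
= c^2*53+14*c^3+c*40+c^4
2) c^2*53+14*c^3+c*40+c^4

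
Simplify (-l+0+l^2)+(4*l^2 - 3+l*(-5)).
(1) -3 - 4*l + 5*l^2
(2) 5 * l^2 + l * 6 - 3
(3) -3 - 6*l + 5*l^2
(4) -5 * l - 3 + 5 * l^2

Adding the polynomials and combining like terms:
(-l + 0 + l^2) + (4*l^2 - 3 + l*(-5))
= -3 - 6*l + 5*l^2
3) -3 - 6*l + 5*l^2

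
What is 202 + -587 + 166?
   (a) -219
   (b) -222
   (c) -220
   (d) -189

First: 202 + -587 = -385
Then: -385 + 166 = -219
a) -219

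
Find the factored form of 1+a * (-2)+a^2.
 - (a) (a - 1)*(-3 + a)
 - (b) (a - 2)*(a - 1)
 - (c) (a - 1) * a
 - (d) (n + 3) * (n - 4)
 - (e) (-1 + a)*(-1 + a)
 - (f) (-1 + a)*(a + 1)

We need to factor 1+a * (-2)+a^2.
The factored form is (-1 + a)*(-1 + a).
e) (-1 + a)*(-1 + a)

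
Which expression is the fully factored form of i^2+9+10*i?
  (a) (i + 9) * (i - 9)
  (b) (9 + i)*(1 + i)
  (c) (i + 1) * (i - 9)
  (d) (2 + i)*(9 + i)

We need to factor i^2+9+10*i.
The factored form is (9 + i)*(1 + i).
b) (9 + i)*(1 + i)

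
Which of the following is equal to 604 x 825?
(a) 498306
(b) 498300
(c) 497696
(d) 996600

604 * 825 = 498300
b) 498300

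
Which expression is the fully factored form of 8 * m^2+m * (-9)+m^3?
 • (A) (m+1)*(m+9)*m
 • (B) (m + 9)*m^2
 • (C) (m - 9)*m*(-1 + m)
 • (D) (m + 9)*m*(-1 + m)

We need to factor 8 * m^2+m * (-9)+m^3.
The factored form is (m + 9)*m*(-1 + m).
D) (m + 9)*m*(-1 + m)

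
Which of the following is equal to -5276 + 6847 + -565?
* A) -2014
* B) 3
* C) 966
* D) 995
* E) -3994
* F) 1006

First: -5276 + 6847 = 1571
Then: 1571 + -565 = 1006
F) 1006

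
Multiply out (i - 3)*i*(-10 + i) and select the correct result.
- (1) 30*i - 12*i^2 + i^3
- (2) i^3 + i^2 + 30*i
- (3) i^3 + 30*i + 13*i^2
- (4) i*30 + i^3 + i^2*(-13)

Expanding (i - 3)*i*(-10 + i):
= i*30 + i^3 + i^2*(-13)
4) i*30 + i^3 + i^2*(-13)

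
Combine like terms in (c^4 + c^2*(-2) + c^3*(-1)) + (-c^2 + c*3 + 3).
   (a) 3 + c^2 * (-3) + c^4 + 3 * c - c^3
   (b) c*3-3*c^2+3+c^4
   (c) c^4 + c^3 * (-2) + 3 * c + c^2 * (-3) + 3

Adding the polynomials and combining like terms:
(c^4 + c^2*(-2) + c^3*(-1)) + (-c^2 + c*3 + 3)
= 3 + c^2 * (-3) + c^4 + 3 * c - c^3
a) 3 + c^2 * (-3) + c^4 + 3 * c - c^3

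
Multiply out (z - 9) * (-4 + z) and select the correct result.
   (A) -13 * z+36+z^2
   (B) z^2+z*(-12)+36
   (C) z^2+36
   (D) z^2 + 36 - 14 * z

Expanding (z - 9) * (-4 + z):
= -13 * z+36+z^2
A) -13 * z+36+z^2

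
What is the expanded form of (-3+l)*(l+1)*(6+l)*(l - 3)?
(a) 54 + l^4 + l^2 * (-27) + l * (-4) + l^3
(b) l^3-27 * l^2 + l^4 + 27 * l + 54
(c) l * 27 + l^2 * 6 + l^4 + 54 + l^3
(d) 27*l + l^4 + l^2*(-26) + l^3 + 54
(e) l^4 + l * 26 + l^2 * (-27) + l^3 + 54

Expanding (-3+l)*(l+1)*(6+l)*(l - 3):
= l^3-27 * l^2 + l^4 + 27 * l + 54
b) l^3-27 * l^2 + l^4 + 27 * l + 54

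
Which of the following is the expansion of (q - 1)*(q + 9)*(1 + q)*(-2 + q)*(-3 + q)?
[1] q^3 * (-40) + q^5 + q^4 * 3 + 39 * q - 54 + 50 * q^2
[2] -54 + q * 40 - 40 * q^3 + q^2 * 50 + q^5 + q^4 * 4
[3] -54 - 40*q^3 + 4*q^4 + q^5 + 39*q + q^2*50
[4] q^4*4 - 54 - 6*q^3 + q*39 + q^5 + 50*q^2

Expanding (q - 1)*(q + 9)*(1 + q)*(-2 + q)*(-3 + q):
= -54 - 40*q^3 + 4*q^4 + q^5 + 39*q + q^2*50
3) -54 - 40*q^3 + 4*q^4 + q^5 + 39*q + q^2*50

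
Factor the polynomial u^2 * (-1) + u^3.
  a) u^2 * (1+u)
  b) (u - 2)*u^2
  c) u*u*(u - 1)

We need to factor u^2 * (-1) + u^3.
The factored form is u*u*(u - 1).
c) u*u*(u - 1)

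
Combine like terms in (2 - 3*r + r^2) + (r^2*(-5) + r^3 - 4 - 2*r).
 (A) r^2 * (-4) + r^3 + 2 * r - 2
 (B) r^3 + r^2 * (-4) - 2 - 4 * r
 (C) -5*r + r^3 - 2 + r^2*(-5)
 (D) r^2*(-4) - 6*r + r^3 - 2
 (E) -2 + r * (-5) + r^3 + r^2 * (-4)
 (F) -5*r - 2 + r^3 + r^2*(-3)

Adding the polynomials and combining like terms:
(2 - 3*r + r^2) + (r^2*(-5) + r^3 - 4 - 2*r)
= -2 + r * (-5) + r^3 + r^2 * (-4)
E) -2 + r * (-5) + r^3 + r^2 * (-4)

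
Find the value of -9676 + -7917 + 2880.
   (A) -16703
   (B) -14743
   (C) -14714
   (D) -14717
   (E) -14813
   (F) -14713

First: -9676 + -7917 = -17593
Then: -17593 + 2880 = -14713
F) -14713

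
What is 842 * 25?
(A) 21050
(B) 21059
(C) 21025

842 * 25 = 21050
A) 21050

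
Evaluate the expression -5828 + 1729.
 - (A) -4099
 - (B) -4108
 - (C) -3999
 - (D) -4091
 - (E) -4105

-5828 + 1729 = -4099
A) -4099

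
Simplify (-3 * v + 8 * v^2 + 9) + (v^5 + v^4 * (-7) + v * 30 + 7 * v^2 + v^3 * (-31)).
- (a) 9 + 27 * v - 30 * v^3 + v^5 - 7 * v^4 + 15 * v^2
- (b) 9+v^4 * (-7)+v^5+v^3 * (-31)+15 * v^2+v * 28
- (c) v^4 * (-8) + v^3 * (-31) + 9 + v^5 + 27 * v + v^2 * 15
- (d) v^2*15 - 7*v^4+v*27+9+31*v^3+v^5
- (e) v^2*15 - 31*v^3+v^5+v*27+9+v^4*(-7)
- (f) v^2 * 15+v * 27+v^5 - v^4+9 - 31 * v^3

Adding the polynomials and combining like terms:
(-3*v + 8*v^2 + 9) + (v^5 + v^4*(-7) + v*30 + 7*v^2 + v^3*(-31))
= v^2*15 - 31*v^3+v^5+v*27+9+v^4*(-7)
e) v^2*15 - 31*v^3+v^5+v*27+9+v^4*(-7)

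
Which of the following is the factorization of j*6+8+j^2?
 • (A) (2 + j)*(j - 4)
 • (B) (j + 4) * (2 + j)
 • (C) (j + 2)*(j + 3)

We need to factor j*6+8+j^2.
The factored form is (j + 4) * (2 + j).
B) (j + 4) * (2 + j)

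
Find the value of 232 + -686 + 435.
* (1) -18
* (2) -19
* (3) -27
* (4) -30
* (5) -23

First: 232 + -686 = -454
Then: -454 + 435 = -19
2) -19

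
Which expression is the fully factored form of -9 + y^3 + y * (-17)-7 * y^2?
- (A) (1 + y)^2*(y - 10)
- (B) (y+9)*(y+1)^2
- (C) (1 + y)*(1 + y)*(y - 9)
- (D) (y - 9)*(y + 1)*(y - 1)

We need to factor -9 + y^3 + y * (-17)-7 * y^2.
The factored form is (1 + y)*(1 + y)*(y - 9).
C) (1 + y)*(1 + y)*(y - 9)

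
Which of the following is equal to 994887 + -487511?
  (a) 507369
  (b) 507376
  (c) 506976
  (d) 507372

994887 + -487511 = 507376
b) 507376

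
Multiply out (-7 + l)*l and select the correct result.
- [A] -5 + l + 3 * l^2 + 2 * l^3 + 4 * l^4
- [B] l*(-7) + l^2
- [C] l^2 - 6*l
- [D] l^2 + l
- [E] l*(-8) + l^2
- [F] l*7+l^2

Expanding (-7 + l)*l:
= l*(-7) + l^2
B) l*(-7) + l^2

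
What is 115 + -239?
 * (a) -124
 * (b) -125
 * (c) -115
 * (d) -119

115 + -239 = -124
a) -124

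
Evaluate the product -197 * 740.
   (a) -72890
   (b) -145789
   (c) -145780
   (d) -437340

-197 * 740 = -145780
c) -145780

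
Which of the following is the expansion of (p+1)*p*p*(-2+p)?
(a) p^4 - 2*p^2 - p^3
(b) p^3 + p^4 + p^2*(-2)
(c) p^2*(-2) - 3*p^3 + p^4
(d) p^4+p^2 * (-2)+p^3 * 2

Expanding (p+1)*p*p*(-2+p):
= p^4 - 2*p^2 - p^3
a) p^4 - 2*p^2 - p^3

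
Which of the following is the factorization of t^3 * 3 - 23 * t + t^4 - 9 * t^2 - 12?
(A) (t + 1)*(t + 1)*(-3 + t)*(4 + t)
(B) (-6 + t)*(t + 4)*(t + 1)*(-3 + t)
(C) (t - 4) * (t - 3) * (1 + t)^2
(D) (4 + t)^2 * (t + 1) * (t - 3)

We need to factor t^3 * 3 - 23 * t + t^4 - 9 * t^2 - 12.
The factored form is (t + 1)*(t + 1)*(-3 + t)*(4 + t).
A) (t + 1)*(t + 1)*(-3 + t)*(4 + t)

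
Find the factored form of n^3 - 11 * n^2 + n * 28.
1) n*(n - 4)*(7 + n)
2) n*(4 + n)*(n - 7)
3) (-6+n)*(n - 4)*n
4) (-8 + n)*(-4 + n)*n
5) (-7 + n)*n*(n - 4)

We need to factor n^3 - 11 * n^2 + n * 28.
The factored form is (-7 + n)*n*(n - 4).
5) (-7 + n)*n*(n - 4)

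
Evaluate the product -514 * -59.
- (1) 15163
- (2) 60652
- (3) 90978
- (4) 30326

-514 * -59 = 30326
4) 30326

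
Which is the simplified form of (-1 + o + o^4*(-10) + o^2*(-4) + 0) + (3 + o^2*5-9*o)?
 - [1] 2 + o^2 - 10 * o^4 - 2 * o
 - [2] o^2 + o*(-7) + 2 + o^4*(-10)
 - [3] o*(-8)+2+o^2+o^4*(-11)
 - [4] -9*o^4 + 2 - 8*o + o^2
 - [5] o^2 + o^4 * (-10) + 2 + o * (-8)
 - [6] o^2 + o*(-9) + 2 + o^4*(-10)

Adding the polynomials and combining like terms:
(-1 + o + o^4*(-10) + o^2*(-4) + 0) + (3 + o^2*5 - 9*o)
= o^2 + o^4 * (-10) + 2 + o * (-8)
5) o^2 + o^4 * (-10) + 2 + o * (-8)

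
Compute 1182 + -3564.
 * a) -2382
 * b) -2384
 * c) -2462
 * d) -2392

1182 + -3564 = -2382
a) -2382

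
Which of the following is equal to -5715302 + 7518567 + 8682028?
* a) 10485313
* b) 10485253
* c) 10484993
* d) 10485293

First: -5715302 + 7518567 = 1803265
Then: 1803265 + 8682028 = 10485293
d) 10485293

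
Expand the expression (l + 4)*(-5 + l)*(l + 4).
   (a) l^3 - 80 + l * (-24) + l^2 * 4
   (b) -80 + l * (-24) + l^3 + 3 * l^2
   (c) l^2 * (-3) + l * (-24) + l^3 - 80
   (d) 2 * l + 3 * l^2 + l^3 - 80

Expanding (l + 4)*(-5 + l)*(l + 4):
= -80 + l * (-24) + l^3 + 3 * l^2
b) -80 + l * (-24) + l^3 + 3 * l^2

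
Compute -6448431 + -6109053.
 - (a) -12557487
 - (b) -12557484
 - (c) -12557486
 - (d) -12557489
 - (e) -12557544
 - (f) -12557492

-6448431 + -6109053 = -12557484
b) -12557484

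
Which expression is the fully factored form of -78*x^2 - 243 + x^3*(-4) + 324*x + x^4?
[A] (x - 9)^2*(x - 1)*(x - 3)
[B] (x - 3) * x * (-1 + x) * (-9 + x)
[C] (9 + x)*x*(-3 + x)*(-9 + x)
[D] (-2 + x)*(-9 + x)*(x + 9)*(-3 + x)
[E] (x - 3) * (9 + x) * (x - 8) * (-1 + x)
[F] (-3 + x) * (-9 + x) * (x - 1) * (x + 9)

We need to factor -78*x^2 - 243 + x^3*(-4) + 324*x + x^4.
The factored form is (-3 + x) * (-9 + x) * (x - 1) * (x + 9).
F) (-3 + x) * (-9 + x) * (x - 1) * (x + 9)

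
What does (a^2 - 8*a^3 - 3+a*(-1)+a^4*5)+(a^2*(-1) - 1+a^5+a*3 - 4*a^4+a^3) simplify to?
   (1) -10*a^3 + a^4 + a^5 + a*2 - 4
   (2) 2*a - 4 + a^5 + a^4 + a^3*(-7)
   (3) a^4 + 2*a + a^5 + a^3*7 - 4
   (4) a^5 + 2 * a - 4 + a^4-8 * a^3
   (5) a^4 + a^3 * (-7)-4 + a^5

Adding the polynomials and combining like terms:
(a^2 - 8*a^3 - 3 + a*(-1) + a^4*5) + (a^2*(-1) - 1 + a^5 + a*3 - 4*a^4 + a^3)
= 2*a - 4 + a^5 + a^4 + a^3*(-7)
2) 2*a - 4 + a^5 + a^4 + a^3*(-7)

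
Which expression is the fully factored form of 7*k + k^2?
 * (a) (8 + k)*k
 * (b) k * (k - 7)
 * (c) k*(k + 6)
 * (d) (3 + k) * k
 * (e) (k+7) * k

We need to factor 7*k + k^2.
The factored form is (k+7) * k.
e) (k+7) * k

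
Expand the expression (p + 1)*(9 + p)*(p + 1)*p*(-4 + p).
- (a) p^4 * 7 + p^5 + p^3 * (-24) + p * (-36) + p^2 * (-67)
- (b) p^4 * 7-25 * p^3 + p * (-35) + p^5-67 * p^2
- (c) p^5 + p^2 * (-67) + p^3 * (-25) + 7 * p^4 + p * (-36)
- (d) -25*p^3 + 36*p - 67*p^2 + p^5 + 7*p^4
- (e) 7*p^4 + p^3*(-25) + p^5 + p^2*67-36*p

Expanding (p + 1)*(9 + p)*(p + 1)*p*(-4 + p):
= p^5 + p^2 * (-67) + p^3 * (-25) + 7 * p^4 + p * (-36)
c) p^5 + p^2 * (-67) + p^3 * (-25) + 7 * p^4 + p * (-36)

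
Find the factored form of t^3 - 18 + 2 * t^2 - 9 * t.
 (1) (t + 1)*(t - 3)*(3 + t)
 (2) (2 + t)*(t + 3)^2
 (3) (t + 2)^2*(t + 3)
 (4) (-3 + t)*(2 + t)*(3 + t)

We need to factor t^3 - 18 + 2 * t^2 - 9 * t.
The factored form is (-3 + t)*(2 + t)*(3 + t).
4) (-3 + t)*(2 + t)*(3 + t)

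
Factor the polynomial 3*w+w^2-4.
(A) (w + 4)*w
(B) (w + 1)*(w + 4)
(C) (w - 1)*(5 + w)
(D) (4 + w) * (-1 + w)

We need to factor 3*w+w^2-4.
The factored form is (4 + w) * (-1 + w).
D) (4 + w) * (-1 + w)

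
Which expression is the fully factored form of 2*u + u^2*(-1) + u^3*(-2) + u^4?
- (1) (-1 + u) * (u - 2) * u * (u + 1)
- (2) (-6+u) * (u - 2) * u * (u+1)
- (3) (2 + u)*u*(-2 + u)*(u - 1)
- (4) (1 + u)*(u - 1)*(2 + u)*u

We need to factor 2*u + u^2*(-1) + u^3*(-2) + u^4.
The factored form is (-1 + u) * (u - 2) * u * (u + 1).
1) (-1 + u) * (u - 2) * u * (u + 1)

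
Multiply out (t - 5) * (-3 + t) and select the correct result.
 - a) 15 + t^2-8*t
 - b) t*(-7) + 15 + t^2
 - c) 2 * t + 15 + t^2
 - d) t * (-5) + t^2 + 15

Expanding (t - 5) * (-3 + t):
= 15 + t^2-8*t
a) 15 + t^2-8*t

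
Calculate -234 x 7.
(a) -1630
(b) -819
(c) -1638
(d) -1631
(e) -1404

-234 * 7 = -1638
c) -1638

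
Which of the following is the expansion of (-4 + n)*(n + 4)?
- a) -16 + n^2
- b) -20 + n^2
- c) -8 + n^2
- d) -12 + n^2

Expanding (-4 + n)*(n + 4):
= -16 + n^2
a) -16 + n^2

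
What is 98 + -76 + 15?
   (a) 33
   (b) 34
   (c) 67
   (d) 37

First: 98 + -76 = 22
Then: 22 + 15 = 37
d) 37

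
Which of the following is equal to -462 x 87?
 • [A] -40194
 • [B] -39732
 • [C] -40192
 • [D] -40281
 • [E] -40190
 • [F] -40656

-462 * 87 = -40194
A) -40194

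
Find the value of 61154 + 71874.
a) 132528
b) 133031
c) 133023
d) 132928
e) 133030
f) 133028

61154 + 71874 = 133028
f) 133028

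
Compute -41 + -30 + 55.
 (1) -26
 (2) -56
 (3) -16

First: -41 + -30 = -71
Then: -71 + 55 = -16
3) -16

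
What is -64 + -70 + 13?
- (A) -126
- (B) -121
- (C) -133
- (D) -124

First: -64 + -70 = -134
Then: -134 + 13 = -121
B) -121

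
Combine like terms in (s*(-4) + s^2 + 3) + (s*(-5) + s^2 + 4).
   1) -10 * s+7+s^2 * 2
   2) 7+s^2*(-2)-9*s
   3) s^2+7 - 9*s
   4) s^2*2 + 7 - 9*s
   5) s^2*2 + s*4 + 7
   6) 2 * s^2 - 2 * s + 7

Adding the polynomials and combining like terms:
(s*(-4) + s^2 + 3) + (s*(-5) + s^2 + 4)
= s^2*2 + 7 - 9*s
4) s^2*2 + 7 - 9*s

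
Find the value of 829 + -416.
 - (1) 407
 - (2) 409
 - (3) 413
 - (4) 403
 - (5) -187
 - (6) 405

829 + -416 = 413
3) 413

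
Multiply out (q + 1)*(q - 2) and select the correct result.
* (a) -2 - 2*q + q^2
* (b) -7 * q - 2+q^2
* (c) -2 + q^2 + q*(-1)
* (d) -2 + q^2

Expanding (q + 1)*(q - 2):
= -2 + q^2 + q*(-1)
c) -2 + q^2 + q*(-1)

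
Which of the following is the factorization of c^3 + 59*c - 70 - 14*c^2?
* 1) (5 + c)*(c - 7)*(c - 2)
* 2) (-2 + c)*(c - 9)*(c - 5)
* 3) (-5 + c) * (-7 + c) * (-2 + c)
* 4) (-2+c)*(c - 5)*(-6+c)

We need to factor c^3 + 59*c - 70 - 14*c^2.
The factored form is (-5 + c) * (-7 + c) * (-2 + c).
3) (-5 + c) * (-7 + c) * (-2 + c)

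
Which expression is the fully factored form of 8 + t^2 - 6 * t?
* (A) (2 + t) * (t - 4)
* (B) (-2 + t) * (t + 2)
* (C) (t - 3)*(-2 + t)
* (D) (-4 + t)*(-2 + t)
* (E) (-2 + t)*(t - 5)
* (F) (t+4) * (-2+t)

We need to factor 8 + t^2 - 6 * t.
The factored form is (-4 + t)*(-2 + t).
D) (-4 + t)*(-2 + t)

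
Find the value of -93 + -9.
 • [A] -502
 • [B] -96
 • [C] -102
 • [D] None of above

-93 + -9 = -102
C) -102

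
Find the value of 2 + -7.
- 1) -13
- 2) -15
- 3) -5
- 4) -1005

2 + -7 = -5
3) -5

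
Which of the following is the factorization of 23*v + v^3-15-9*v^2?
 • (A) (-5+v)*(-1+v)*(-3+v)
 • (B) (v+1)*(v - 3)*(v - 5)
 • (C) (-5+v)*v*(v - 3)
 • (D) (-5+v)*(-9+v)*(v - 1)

We need to factor 23*v + v^3-15-9*v^2.
The factored form is (-5+v)*(-1+v)*(-3+v).
A) (-5+v)*(-1+v)*(-3+v)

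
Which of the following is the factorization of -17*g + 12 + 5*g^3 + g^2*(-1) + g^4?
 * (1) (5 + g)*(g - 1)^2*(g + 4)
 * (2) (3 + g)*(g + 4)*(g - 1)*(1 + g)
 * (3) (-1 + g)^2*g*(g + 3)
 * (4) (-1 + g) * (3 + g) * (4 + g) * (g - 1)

We need to factor -17*g + 12 + 5*g^3 + g^2*(-1) + g^4.
The factored form is (-1 + g) * (3 + g) * (4 + g) * (g - 1).
4) (-1 + g) * (3 + g) * (4 + g) * (g - 1)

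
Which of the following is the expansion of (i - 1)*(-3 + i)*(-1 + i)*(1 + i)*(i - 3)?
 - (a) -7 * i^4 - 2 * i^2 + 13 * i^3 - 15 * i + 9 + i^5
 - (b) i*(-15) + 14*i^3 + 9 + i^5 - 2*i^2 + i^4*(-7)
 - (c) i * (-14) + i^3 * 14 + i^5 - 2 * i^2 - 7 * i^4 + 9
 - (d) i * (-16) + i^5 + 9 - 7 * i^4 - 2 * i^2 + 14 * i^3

Expanding (i - 1)*(-3 + i)*(-1 + i)*(1 + i)*(i - 3):
= i*(-15) + 14*i^3 + 9 + i^5 - 2*i^2 + i^4*(-7)
b) i*(-15) + 14*i^3 + 9 + i^5 - 2*i^2 + i^4*(-7)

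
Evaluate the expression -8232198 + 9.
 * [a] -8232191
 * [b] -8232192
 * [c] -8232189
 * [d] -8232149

-8232198 + 9 = -8232189
c) -8232189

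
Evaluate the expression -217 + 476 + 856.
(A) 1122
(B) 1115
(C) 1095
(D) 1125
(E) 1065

First: -217 + 476 = 259
Then: 259 + 856 = 1115
B) 1115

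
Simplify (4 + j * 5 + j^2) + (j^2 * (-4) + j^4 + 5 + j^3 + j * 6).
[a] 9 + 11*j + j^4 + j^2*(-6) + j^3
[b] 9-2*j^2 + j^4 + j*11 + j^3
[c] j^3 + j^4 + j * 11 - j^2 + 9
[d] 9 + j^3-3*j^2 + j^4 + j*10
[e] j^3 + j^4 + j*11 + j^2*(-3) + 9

Adding the polynomials and combining like terms:
(4 + j*5 + j^2) + (j^2*(-4) + j^4 + 5 + j^3 + j*6)
= j^3 + j^4 + j*11 + j^2*(-3) + 9
e) j^3 + j^4 + j*11 + j^2*(-3) + 9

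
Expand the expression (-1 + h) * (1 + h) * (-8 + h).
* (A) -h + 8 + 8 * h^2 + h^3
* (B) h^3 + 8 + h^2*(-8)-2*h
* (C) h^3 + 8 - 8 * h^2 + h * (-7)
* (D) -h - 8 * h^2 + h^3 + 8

Expanding (-1 + h) * (1 + h) * (-8 + h):
= -h - 8 * h^2 + h^3 + 8
D) -h - 8 * h^2 + h^3 + 8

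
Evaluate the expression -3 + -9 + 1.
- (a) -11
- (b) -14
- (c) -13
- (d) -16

First: -3 + -9 = -12
Then: -12 + 1 = -11
a) -11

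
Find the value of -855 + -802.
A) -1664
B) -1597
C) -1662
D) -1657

-855 + -802 = -1657
D) -1657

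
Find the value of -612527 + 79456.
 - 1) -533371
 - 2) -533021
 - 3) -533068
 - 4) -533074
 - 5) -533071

-612527 + 79456 = -533071
5) -533071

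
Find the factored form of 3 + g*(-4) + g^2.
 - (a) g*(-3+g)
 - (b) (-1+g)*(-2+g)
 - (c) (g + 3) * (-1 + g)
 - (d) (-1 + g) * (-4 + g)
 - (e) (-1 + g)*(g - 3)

We need to factor 3 + g*(-4) + g^2.
The factored form is (-1 + g)*(g - 3).
e) (-1 + g)*(g - 3)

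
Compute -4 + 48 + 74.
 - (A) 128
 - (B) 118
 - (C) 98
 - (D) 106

First: -4 + 48 = 44
Then: 44 + 74 = 118
B) 118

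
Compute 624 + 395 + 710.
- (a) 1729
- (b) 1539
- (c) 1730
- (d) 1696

First: 624 + 395 = 1019
Then: 1019 + 710 = 1729
a) 1729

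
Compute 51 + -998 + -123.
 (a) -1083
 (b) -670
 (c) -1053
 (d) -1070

First: 51 + -998 = -947
Then: -947 + -123 = -1070
d) -1070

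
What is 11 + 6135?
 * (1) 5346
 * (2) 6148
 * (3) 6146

11 + 6135 = 6146
3) 6146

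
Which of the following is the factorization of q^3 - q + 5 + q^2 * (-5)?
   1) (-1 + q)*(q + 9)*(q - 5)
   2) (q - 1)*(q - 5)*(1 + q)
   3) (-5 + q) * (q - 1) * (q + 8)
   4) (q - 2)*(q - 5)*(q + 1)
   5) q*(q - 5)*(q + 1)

We need to factor q^3 - q + 5 + q^2 * (-5).
The factored form is (q - 1)*(q - 5)*(1 + q).
2) (q - 1)*(q - 5)*(1 + q)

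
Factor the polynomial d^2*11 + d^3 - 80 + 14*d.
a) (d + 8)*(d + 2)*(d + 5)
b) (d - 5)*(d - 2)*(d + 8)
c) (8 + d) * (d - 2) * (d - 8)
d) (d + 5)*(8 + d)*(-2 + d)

We need to factor d^2*11 + d^3 - 80 + 14*d.
The factored form is (d + 5)*(8 + d)*(-2 + d).
d) (d + 5)*(8 + d)*(-2 + d)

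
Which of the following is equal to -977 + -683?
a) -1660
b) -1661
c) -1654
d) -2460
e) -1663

-977 + -683 = -1660
a) -1660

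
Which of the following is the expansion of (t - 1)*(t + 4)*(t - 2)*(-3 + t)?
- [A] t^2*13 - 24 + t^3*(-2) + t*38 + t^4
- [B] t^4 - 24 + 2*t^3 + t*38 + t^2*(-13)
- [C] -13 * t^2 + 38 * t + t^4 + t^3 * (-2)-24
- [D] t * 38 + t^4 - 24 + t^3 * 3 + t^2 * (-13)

Expanding (t - 1)*(t + 4)*(t - 2)*(-3 + t):
= -13 * t^2 + 38 * t + t^4 + t^3 * (-2)-24
C) -13 * t^2 + 38 * t + t^4 + t^3 * (-2)-24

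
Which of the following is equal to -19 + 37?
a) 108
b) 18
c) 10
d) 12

-19 + 37 = 18
b) 18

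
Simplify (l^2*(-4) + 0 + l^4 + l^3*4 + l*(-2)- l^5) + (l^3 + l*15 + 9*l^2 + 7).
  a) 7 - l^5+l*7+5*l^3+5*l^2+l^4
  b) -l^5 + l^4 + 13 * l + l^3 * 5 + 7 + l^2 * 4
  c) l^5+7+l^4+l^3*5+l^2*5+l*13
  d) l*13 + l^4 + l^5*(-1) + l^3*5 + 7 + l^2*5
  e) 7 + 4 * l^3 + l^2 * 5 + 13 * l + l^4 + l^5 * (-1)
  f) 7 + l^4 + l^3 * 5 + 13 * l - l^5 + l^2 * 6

Adding the polynomials and combining like terms:
(l^2*(-4) + 0 + l^4 + l^3*4 + l*(-2) - l^5) + (l^3 + l*15 + 9*l^2 + 7)
= l*13 + l^4 + l^5*(-1) + l^3*5 + 7 + l^2*5
d) l*13 + l^4 + l^5*(-1) + l^3*5 + 7 + l^2*5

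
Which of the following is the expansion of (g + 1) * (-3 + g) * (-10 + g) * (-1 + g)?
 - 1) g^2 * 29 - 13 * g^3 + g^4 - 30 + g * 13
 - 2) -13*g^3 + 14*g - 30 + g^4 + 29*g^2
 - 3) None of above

Expanding (g + 1) * (-3 + g) * (-10 + g) * (-1 + g):
= g^2 * 29 - 13 * g^3 + g^4 - 30 + g * 13
1) g^2 * 29 - 13 * g^3 + g^4 - 30 + g * 13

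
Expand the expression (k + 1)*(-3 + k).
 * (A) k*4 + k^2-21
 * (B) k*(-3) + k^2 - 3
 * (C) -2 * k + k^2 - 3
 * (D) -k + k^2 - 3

Expanding (k + 1)*(-3 + k):
= -2 * k + k^2 - 3
C) -2 * k + k^2 - 3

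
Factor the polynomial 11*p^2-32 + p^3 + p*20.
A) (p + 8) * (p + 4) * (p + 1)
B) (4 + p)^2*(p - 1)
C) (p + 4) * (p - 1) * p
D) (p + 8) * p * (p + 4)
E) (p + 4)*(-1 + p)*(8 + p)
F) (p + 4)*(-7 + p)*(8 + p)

We need to factor 11*p^2-32 + p^3 + p*20.
The factored form is (p + 4)*(-1 + p)*(8 + p).
E) (p + 4)*(-1 + p)*(8 + p)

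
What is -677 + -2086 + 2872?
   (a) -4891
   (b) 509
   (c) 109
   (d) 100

First: -677 + -2086 = -2763
Then: -2763 + 2872 = 109
c) 109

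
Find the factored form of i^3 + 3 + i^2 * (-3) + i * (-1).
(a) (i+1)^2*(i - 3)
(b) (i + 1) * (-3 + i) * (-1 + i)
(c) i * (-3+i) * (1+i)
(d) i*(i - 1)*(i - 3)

We need to factor i^3 + 3 + i^2 * (-3) + i * (-1).
The factored form is (i + 1) * (-3 + i) * (-1 + i).
b) (i + 1) * (-3 + i) * (-1 + i)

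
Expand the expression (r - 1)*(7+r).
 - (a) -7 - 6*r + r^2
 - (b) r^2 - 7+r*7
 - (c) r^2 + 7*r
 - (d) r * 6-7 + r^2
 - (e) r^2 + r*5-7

Expanding (r - 1)*(7+r):
= r * 6-7 + r^2
d) r * 6-7 + r^2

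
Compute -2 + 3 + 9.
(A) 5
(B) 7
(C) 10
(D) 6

First: -2 + 3 = 1
Then: 1 + 9 = 10
C) 10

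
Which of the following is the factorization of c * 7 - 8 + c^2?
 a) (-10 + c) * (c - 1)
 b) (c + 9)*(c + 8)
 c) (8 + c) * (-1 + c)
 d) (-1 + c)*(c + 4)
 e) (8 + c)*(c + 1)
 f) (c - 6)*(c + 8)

We need to factor c * 7 - 8 + c^2.
The factored form is (8 + c) * (-1 + c).
c) (8 + c) * (-1 + c)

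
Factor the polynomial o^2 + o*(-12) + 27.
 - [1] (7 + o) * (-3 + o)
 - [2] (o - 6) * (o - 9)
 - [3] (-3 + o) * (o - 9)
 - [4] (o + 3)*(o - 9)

We need to factor o^2 + o*(-12) + 27.
The factored form is (-3 + o) * (o - 9).
3) (-3 + o) * (o - 9)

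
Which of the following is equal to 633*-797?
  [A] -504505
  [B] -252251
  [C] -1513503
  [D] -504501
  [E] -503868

633 * -797 = -504501
D) -504501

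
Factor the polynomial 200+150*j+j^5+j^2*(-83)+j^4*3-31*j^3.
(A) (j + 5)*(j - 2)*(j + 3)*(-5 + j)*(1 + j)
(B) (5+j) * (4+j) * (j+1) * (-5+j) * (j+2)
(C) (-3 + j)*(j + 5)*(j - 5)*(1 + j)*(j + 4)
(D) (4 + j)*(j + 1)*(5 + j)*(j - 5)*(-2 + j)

We need to factor 200+150*j+j^5+j^2*(-83)+j^4*3-31*j^3.
The factored form is (4 + j)*(j + 1)*(5 + j)*(j - 5)*(-2 + j).
D) (4 + j)*(j + 1)*(5 + j)*(j - 5)*(-2 + j)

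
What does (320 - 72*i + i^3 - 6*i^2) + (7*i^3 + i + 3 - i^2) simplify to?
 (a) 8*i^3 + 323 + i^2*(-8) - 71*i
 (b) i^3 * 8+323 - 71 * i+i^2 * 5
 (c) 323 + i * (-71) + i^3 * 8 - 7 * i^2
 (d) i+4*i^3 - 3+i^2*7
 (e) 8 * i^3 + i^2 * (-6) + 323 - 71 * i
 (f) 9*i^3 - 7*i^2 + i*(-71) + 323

Adding the polynomials and combining like terms:
(320 - 72*i + i^3 - 6*i^2) + (7*i^3 + i + 3 - i^2)
= 323 + i * (-71) + i^3 * 8 - 7 * i^2
c) 323 + i * (-71) + i^3 * 8 - 7 * i^2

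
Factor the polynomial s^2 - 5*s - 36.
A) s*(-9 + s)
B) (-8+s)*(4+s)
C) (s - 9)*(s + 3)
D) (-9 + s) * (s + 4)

We need to factor s^2 - 5*s - 36.
The factored form is (-9 + s) * (s + 4).
D) (-9 + s) * (s + 4)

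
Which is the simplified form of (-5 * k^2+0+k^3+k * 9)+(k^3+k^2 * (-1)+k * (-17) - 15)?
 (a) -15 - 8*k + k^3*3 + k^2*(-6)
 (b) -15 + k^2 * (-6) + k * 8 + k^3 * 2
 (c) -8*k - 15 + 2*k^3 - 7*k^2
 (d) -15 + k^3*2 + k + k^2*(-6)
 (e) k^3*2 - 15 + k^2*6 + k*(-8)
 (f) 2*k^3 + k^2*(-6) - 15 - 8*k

Adding the polynomials and combining like terms:
(-5*k^2 + 0 + k^3 + k*9) + (k^3 + k^2*(-1) + k*(-17) - 15)
= 2*k^3 + k^2*(-6) - 15 - 8*k
f) 2*k^3 + k^2*(-6) - 15 - 8*k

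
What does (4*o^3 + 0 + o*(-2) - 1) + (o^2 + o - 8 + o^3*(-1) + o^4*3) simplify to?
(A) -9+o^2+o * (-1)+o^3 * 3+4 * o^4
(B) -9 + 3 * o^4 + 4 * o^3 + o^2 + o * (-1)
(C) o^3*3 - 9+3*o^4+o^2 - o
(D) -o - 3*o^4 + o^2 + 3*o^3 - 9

Adding the polynomials and combining like terms:
(4*o^3 + 0 + o*(-2) - 1) + (o^2 + o - 8 + o^3*(-1) + o^4*3)
= o^3*3 - 9+3*o^4+o^2 - o
C) o^3*3 - 9+3*o^4+o^2 - o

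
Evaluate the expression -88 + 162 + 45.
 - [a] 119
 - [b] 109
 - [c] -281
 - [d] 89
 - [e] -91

First: -88 + 162 = 74
Then: 74 + 45 = 119
a) 119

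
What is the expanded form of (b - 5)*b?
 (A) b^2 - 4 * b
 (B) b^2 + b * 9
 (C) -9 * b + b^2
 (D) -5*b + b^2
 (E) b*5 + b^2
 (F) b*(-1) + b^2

Expanding (b - 5)*b:
= -5*b + b^2
D) -5*b + b^2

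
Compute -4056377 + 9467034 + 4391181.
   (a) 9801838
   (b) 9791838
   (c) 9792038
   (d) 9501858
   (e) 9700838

First: -4056377 + 9467034 = 5410657
Then: 5410657 + 4391181 = 9801838
a) 9801838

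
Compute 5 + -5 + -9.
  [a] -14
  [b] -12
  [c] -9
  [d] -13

First: 5 + -5 = 0
Then: 0 + -9 = -9
c) -9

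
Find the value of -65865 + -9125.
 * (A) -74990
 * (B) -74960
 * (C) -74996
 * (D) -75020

-65865 + -9125 = -74990
A) -74990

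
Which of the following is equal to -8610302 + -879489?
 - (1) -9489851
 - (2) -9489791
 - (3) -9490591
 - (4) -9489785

-8610302 + -879489 = -9489791
2) -9489791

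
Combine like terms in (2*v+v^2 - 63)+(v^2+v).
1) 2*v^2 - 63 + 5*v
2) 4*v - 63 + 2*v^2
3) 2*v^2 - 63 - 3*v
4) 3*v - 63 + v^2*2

Adding the polynomials and combining like terms:
(2*v + v^2 - 63) + (v^2 + v)
= 3*v - 63 + v^2*2
4) 3*v - 63 + v^2*2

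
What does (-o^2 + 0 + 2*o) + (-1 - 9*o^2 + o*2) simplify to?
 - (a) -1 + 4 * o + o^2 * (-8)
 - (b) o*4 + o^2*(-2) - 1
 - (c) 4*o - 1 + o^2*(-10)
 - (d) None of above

Adding the polynomials and combining like terms:
(-o^2 + 0 + 2*o) + (-1 - 9*o^2 + o*2)
= 4*o - 1 + o^2*(-10)
c) 4*o - 1 + o^2*(-10)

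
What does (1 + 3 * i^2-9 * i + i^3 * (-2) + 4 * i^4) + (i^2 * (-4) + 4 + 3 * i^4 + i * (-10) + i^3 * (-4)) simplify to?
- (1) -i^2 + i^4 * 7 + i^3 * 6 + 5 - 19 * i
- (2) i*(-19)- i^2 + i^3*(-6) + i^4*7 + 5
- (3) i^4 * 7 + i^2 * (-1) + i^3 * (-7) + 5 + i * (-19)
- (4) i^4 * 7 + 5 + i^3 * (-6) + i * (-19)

Adding the polynomials and combining like terms:
(1 + 3*i^2 - 9*i + i^3*(-2) + 4*i^4) + (i^2*(-4) + 4 + 3*i^4 + i*(-10) + i^3*(-4))
= i*(-19)- i^2 + i^3*(-6) + i^4*7 + 5
2) i*(-19)- i^2 + i^3*(-6) + i^4*7 + 5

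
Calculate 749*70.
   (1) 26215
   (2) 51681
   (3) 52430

749 * 70 = 52430
3) 52430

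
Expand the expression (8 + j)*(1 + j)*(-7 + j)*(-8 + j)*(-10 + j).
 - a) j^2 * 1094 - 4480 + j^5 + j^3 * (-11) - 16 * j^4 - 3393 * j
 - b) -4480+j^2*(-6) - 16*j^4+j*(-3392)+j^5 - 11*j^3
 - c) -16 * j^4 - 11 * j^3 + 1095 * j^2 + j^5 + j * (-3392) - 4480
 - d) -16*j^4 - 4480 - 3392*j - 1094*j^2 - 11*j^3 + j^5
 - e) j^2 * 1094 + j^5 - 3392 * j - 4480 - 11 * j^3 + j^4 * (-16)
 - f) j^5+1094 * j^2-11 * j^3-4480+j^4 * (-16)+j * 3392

Expanding (8 + j)*(1 + j)*(-7 + j)*(-8 + j)*(-10 + j):
= j^2 * 1094 + j^5 - 3392 * j - 4480 - 11 * j^3 + j^4 * (-16)
e) j^2 * 1094 + j^5 - 3392 * j - 4480 - 11 * j^3 + j^4 * (-16)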